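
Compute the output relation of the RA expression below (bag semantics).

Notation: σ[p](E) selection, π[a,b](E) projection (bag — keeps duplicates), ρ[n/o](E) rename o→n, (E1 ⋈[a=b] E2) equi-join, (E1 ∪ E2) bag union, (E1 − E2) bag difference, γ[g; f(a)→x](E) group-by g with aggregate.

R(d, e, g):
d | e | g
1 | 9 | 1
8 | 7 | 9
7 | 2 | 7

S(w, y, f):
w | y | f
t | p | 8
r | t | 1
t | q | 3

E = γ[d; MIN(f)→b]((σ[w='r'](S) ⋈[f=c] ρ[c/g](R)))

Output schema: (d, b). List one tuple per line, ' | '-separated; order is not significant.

Stepwise |·|:
  S → 3
  σ[w='r'](S) → 1
  R → 3
  ρ[c/g](R) → 3
  (σ[w='r'](S) ⋈[f=c] ρ[c/g](R)) → 1
  γ[d; MIN(f)→b]((σ[w='r'](S) ⋈[f=c] ρ[c/g](R))) → 1

== RESULT ==
d | b
1 | 1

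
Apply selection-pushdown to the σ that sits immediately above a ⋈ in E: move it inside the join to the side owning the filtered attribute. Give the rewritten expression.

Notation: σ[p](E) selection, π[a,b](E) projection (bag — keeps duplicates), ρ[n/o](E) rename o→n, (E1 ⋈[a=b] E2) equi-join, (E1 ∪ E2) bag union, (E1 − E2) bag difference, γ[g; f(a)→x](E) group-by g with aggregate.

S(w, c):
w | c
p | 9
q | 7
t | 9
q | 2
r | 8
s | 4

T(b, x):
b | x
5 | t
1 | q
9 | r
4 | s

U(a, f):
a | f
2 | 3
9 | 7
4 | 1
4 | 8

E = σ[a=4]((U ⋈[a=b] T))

σ filters on a, owned by the left side.
E' = (σ[a=4](U) ⋈[a=b] T)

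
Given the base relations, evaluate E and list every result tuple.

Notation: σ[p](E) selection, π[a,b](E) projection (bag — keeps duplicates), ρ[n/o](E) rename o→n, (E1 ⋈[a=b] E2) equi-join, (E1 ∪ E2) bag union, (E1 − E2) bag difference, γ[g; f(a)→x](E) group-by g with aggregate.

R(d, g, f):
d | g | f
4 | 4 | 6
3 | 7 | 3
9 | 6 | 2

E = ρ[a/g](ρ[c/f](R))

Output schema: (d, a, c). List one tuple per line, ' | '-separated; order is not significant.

Row counts bottom-up:
  R → 3
  ρ[c/f](R) → 3
  ρ[a/g](ρ[c/f](R)) → 3

== RESULT ==
d | a | c
3 | 7 | 3
4 | 4 | 6
9 | 6 | 2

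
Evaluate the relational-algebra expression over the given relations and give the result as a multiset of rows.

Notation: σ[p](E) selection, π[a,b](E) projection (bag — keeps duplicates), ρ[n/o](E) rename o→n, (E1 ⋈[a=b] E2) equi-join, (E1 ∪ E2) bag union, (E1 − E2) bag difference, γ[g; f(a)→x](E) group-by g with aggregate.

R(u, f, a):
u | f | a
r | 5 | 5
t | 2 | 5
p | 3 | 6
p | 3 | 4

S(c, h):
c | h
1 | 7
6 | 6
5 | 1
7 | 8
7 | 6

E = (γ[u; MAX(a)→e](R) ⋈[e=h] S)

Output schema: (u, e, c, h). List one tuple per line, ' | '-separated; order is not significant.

Stepwise |·|:
  R → 4
  γ[u; MAX(a)→e](R) → 3
  S → 5
  (γ[u; MAX(a)→e](R) ⋈[e=h] S) → 2

== RESULT ==
u | e | c | h
p | 6 | 6 | 6
p | 6 | 7 | 6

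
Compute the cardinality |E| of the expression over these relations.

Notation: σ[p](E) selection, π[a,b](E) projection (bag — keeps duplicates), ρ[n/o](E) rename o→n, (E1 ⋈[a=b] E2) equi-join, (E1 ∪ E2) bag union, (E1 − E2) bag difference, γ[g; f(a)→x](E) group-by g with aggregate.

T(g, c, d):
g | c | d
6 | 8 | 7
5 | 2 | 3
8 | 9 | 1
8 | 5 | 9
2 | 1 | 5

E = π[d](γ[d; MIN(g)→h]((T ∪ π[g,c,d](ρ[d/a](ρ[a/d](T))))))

Row counts bottom-up:
  T → 5
  T → 5
  ρ[a/d](T) → 5
  ρ[d/a](ρ[a/d](T)) → 5
  π[g,c,d](ρ[d/a](ρ[a/d](T))) → 5
  (T ∪ π[g,c,d](ρ[d/a](ρ[a/d](T)))) → 10
  γ[d; MIN(g)→h]((T ∪ π[g,c,d](ρ[d/a](ρ[a/d](T))))) → 5
  π[d](γ[d; MIN(g)→h]((T ∪ π[g,c,d](ρ[d/a](ρ[a/d](T)))))) → 5

|E| = 5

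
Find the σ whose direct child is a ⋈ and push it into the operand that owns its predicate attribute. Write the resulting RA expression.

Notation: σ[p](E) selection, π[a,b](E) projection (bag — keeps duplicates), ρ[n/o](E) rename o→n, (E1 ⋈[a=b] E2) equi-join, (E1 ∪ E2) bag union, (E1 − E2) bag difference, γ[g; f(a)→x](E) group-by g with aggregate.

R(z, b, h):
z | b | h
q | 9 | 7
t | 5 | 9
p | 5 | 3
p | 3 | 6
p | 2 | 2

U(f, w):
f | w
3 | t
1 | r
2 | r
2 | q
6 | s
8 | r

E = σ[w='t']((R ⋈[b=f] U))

σ filters on w, owned by the right side.
E' = (R ⋈[b=f] σ[w='t'](U))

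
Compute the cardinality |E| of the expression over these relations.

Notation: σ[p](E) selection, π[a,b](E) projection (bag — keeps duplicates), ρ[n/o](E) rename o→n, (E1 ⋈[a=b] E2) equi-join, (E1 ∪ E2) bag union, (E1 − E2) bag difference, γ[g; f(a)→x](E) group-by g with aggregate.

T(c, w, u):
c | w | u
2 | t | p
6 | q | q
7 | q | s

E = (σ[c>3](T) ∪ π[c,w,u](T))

Subexpression sizes:
  T → 3
  σ[c>3](T) → 2
  T → 3
  π[c,w,u](T) → 3
  (σ[c>3](T) ∪ π[c,w,u](T)) → 5

|E| = 5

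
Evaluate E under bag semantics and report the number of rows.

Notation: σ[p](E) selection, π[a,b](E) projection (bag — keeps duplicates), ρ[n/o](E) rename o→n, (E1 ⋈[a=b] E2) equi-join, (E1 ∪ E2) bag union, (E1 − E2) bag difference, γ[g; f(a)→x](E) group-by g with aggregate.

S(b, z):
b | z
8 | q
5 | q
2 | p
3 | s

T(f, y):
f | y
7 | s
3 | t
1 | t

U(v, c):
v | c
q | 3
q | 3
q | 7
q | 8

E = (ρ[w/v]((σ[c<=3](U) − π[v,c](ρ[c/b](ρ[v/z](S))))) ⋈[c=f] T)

Stepwise |·|:
  U → 4
  σ[c<=3](U) → 2
  S → 4
  ρ[v/z](S) → 4
  ρ[c/b](ρ[v/z](S)) → 4
  π[v,c](ρ[c/b](ρ[v/z](S))) → 4
  (σ[c<=3](U) − π[v,c](ρ[c/b](ρ[v/z](S)))) → 2
  ρ[w/v]((σ[c<=3](U) − π[v,c](ρ[c/b](ρ[v/z](S))))) → 2
  T → 3
  (ρ[w/v]((σ[c<=3](U) − π[v,c](ρ[c/b](ρ[v/z](S))))) ⋈[c=f] T) → 2

|E| = 2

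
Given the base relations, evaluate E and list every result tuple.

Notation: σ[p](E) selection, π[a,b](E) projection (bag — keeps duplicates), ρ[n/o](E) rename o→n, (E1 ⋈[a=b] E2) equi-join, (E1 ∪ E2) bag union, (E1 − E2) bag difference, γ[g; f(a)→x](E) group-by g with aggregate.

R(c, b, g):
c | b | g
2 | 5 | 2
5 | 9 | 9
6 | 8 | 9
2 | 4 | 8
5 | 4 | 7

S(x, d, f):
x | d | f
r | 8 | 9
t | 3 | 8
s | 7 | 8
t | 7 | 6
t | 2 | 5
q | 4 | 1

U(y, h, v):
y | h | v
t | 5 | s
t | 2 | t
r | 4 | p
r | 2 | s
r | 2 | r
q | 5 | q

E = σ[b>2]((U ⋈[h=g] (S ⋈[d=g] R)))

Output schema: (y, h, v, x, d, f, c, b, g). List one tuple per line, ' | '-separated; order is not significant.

Stepwise |·|:
  U → 6
  S → 6
  R → 5
  (S ⋈[d=g] R) → 4
  (U ⋈[h=g] (S ⋈[d=g] R)) → 3
  σ[b>2]((U ⋈[h=g] (S ⋈[d=g] R))) → 3

== RESULT ==
y | h | v | x | d | f | c | b | g
r | 2 | r | t | 2 | 5 | 2 | 5 | 2
r | 2 | s | t | 2 | 5 | 2 | 5 | 2
t | 2 | t | t | 2 | 5 | 2 | 5 | 2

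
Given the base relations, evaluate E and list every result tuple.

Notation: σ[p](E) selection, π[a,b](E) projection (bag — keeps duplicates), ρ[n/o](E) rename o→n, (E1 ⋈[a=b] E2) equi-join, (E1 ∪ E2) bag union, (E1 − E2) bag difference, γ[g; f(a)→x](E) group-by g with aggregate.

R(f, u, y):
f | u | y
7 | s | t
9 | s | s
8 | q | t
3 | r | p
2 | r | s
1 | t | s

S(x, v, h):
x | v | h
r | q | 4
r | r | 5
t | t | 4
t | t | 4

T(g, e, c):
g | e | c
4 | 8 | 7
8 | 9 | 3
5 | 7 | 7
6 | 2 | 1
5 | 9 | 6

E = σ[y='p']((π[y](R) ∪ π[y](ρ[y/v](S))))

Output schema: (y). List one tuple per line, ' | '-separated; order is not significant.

Subexpression sizes:
  R → 6
  π[y](R) → 6
  S → 4
  ρ[y/v](S) → 4
  π[y](ρ[y/v](S)) → 4
  (π[y](R) ∪ π[y](ρ[y/v](S))) → 10
  σ[y='p']((π[y](R) ∪ π[y](ρ[y/v](S)))) → 1

== RESULT ==
y
p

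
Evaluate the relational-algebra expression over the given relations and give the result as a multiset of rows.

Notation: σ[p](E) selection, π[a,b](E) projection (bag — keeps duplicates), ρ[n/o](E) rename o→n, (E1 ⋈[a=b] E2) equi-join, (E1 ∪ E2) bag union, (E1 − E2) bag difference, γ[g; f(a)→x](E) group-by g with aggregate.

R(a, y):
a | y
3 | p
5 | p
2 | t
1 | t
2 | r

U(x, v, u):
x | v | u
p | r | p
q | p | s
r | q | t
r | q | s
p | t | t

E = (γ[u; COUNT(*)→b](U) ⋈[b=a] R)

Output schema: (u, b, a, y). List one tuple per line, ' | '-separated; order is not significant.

Per-node cardinality:
  U → 5
  γ[u; COUNT(*)→b](U) → 3
  R → 5
  (γ[u; COUNT(*)→b](U) ⋈[b=a] R) → 5

== RESULT ==
u | b | a | y
p | 1 | 1 | t
s | 2 | 2 | r
s | 2 | 2 | t
t | 2 | 2 | r
t | 2 | 2 | t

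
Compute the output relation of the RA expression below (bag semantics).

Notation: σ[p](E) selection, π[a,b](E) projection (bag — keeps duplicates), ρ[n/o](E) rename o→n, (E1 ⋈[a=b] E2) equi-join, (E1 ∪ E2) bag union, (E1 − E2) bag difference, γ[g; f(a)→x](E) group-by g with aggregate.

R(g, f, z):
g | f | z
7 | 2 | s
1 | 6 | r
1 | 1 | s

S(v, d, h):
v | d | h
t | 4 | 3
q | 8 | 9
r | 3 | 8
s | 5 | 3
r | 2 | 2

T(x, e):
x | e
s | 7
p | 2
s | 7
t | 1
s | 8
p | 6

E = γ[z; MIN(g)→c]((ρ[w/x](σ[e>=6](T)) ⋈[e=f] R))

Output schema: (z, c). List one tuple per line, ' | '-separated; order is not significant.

Row counts bottom-up:
  T → 6
  σ[e>=6](T) → 4
  ρ[w/x](σ[e>=6](T)) → 4
  R → 3
  (ρ[w/x](σ[e>=6](T)) ⋈[e=f] R) → 1
  γ[z; MIN(g)→c]((ρ[w/x](σ[e>=6](T)) ⋈[e=f] R)) → 1

== RESULT ==
z | c
r | 1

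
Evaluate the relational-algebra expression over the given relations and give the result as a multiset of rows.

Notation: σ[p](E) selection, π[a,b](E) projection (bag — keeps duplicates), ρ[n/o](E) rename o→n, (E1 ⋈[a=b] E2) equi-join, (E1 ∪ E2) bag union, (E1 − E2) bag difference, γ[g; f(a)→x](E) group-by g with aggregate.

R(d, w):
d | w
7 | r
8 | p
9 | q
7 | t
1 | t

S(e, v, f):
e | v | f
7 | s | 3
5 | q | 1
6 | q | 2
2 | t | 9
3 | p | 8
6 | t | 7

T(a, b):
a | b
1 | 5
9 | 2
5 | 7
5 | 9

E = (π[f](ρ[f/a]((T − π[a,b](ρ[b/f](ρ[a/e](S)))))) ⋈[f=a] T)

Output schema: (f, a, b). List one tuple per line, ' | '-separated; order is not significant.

Row counts bottom-up:
  T → 4
  S → 6
  ρ[a/e](S) → 6
  ρ[b/f](ρ[a/e](S)) → 6
  π[a,b](ρ[b/f](ρ[a/e](S))) → 6
  (T − π[a,b](ρ[b/f](ρ[a/e](S)))) → 4
  ρ[f/a]((T − π[a,b](ρ[b/f](ρ[a/e](S))))) → 4
  π[f](ρ[f/a]((T − π[a,b](ρ[b/f](ρ[a/e](S)))))) → 4
  T → 4
  (π[f](ρ[f/a]((T − π[a,b](ρ[b/f](ρ[a/e](S)))))) ⋈[f=a] T) → 6

== RESULT ==
f | a | b
1 | 1 | 5
5 | 5 | 7
5 | 5 | 7
5 | 5 | 9
5 | 5 | 9
9 | 9 | 2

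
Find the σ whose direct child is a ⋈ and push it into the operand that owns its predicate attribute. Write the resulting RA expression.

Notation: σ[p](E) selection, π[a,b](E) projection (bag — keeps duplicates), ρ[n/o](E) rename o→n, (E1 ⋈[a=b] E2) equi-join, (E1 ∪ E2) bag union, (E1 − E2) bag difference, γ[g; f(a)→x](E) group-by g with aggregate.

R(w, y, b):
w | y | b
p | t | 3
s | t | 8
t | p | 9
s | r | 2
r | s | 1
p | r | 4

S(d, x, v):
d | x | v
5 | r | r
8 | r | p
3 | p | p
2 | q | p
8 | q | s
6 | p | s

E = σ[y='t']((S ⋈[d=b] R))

σ filters on y, owned by the right side.
E' = (S ⋈[d=b] σ[y='t'](R))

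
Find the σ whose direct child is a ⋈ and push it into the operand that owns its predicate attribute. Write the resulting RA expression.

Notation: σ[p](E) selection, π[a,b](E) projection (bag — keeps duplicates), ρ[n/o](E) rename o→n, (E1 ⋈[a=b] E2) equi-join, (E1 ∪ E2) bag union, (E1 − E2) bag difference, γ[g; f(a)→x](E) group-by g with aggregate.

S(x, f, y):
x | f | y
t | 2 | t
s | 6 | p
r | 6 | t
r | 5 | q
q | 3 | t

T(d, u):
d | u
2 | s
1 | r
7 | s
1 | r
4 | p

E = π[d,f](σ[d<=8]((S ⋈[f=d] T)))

σ filters on d, owned by the right side.
E' = π[d,f]((S ⋈[f=d] σ[d<=8](T)))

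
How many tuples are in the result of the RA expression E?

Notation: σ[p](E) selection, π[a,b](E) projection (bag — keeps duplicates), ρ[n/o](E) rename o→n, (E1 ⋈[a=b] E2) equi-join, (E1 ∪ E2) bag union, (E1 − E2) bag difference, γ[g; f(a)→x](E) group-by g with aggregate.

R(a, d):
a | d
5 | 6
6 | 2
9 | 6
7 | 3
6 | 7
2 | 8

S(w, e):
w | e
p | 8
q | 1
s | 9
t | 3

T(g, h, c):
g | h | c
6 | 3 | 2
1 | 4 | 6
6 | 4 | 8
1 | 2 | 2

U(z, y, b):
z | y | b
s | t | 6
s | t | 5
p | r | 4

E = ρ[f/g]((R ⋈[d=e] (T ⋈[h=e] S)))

Subexpression sizes:
  R → 6
  T → 4
  S → 4
  (T ⋈[h=e] S) → 1
  (R ⋈[d=e] (T ⋈[h=e] S)) → 1
  ρ[f/g]((R ⋈[d=e] (T ⋈[h=e] S))) → 1

|E| = 1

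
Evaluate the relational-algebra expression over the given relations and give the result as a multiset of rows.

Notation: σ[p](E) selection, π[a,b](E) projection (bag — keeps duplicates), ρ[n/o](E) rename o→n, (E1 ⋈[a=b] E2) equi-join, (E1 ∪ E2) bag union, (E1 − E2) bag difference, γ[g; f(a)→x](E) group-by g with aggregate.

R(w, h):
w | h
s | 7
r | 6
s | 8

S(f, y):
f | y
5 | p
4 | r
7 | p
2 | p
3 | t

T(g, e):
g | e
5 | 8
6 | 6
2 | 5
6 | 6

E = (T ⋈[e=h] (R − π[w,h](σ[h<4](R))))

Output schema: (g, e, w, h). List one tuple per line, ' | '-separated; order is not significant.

Subexpression sizes:
  T → 4
  R → 3
  R → 3
  σ[h<4](R) → 0
  π[w,h](σ[h<4](R)) → 0
  (R − π[w,h](σ[h<4](R))) → 3
  (T ⋈[e=h] (R − π[w,h](σ[h<4](R)))) → 3

== RESULT ==
g | e | w | h
5 | 8 | s | 8
6 | 6 | r | 6
6 | 6 | r | 6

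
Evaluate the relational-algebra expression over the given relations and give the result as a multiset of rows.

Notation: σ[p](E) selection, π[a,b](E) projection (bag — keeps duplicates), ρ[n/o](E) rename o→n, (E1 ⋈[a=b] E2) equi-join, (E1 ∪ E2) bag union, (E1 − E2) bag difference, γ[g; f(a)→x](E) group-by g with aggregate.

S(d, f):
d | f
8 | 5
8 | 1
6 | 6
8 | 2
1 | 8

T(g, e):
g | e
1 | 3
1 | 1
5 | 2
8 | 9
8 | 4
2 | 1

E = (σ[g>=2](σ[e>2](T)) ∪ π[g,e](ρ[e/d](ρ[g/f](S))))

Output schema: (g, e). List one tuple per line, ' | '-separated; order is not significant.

Row counts bottom-up:
  T → 6
  σ[e>2](T) → 3
  σ[g>=2](σ[e>2](T)) → 2
  S → 5
  ρ[g/f](S) → 5
  ρ[e/d](ρ[g/f](S)) → 5
  π[g,e](ρ[e/d](ρ[g/f](S))) → 5
  (σ[g>=2](σ[e>2](T)) ∪ π[g,e](ρ[e/d](ρ[g/f](S)))) → 7

== RESULT ==
g | e
1 | 8
2 | 8
5 | 8
6 | 6
8 | 1
8 | 4
8 | 9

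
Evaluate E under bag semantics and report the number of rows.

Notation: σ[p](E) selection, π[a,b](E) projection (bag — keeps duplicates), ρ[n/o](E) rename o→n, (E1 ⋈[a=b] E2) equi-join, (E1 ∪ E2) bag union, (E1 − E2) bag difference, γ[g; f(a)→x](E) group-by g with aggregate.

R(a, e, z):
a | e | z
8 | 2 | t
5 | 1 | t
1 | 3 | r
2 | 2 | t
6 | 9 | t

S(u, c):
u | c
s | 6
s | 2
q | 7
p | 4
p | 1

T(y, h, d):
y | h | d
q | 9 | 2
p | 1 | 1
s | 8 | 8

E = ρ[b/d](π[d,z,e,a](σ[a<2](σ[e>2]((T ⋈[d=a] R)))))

Subexpression sizes:
  T → 3
  R → 5
  (T ⋈[d=a] R) → 3
  σ[e>2]((T ⋈[d=a] R)) → 1
  σ[a<2](σ[e>2]((T ⋈[d=a] R))) → 1
  π[d,z,e,a](σ[a<2](σ[e>2]((T ⋈[d=a] R)))) → 1
  ρ[b/d](π[d,z,e,a](σ[a<2](σ[e>2]((T ⋈[d=a] R))))) → 1

|E| = 1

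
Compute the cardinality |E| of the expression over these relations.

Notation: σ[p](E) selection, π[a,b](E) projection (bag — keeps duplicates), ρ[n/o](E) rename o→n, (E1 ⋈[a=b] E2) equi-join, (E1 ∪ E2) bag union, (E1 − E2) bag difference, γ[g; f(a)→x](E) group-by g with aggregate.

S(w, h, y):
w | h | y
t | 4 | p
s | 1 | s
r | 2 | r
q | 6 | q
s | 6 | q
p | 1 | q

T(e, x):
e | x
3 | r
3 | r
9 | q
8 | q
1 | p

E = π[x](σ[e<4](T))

Stepwise |·|:
  T → 5
  σ[e<4](T) → 3
  π[x](σ[e<4](T)) → 3

|E| = 3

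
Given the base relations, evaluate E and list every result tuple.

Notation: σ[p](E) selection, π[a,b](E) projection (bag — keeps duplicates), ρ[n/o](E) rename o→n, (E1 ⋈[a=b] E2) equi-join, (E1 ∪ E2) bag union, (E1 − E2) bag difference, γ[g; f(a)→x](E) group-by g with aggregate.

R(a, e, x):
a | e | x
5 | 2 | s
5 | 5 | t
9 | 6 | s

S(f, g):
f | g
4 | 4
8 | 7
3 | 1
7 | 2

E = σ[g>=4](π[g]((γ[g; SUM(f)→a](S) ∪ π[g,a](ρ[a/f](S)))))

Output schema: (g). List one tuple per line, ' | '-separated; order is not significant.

Per-node cardinality:
  S → 4
  γ[g; SUM(f)→a](S) → 4
  S → 4
  ρ[a/f](S) → 4
  π[g,a](ρ[a/f](S)) → 4
  (γ[g; SUM(f)→a](S) ∪ π[g,a](ρ[a/f](S))) → 8
  π[g]((γ[g; SUM(f)→a](S) ∪ π[g,a](ρ[a/f](S)))) → 8
  σ[g>=4](π[g]((γ[g; SUM(f)→a](S) ∪ π[g,a](ρ[a/f](S))))) → 4

== RESULT ==
g
4
4
7
7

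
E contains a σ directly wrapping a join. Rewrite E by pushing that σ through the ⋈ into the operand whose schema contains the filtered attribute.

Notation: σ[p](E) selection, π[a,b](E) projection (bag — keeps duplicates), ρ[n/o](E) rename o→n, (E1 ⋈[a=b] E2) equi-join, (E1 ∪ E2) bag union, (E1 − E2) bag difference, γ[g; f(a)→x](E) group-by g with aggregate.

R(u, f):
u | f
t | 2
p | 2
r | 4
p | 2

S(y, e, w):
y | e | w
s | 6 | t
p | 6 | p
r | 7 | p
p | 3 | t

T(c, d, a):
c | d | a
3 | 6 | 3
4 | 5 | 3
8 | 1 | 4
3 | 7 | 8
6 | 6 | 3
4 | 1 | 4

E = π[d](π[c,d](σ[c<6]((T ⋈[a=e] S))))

σ filters on c, owned by the left side.
E' = π[d](π[c,d]((σ[c<6](T) ⋈[a=e] S)))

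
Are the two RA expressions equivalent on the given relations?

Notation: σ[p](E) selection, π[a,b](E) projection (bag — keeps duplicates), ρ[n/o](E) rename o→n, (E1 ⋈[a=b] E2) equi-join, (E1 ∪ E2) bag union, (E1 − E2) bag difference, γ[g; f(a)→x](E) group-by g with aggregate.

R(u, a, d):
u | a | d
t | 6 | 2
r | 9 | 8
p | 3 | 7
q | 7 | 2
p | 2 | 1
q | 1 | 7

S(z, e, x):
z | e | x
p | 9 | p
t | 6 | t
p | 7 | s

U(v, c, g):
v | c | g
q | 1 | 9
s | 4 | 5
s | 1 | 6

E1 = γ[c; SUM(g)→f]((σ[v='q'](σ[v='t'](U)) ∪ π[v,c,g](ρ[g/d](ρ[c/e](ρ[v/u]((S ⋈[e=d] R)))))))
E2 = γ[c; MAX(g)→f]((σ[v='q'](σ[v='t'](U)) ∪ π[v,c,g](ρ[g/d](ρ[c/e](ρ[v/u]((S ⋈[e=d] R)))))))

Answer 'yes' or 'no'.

E1 row counts bottom-up:
  U → 3
  σ[v='t'](U) → 0
  σ[v='q'](σ[v='t'](U)) → 0
  S → 3
  R → 6
  (S ⋈[e=d] R) → 2
  ρ[v/u]((S ⋈[e=d] R)) → 2
  ρ[c/e](ρ[v/u]((S ⋈[e=d] R))) → 2
  ρ[g/d](ρ[c/e](ρ[v/u]((S ⋈[e=d] R)))) → 2
  π[v,c,g](ρ[g/d](ρ[c/e](ρ[v/u]((S ⋈[e=d] R))))) → 2
  (σ[v='q'](σ[v='t'](U)) ∪ π[v,c,g](ρ[g/d](ρ[c/e](ρ[v/u]((S ⋈[e=d] R)))))) → 2
  γ[c; SUM(g)→f]((σ[v='q'](σ[v='t'](U)) ∪ π[v,c,g](ρ[g/d](ρ[c/e](ρ[v/u]((S ⋈[e=d] R))))))) → 1
E2 row counts bottom-up:
  U → 3
  σ[v='t'](U) → 0
  σ[v='q'](σ[v='t'](U)) → 0
  S → 3
  R → 6
  (S ⋈[e=d] R) → 2
  ρ[v/u]((S ⋈[e=d] R)) → 2
  ρ[c/e](ρ[v/u]((S ⋈[e=d] R))) → 2
  ρ[g/d](ρ[c/e](ρ[v/u]((S ⋈[e=d] R)))) → 2
  π[v,c,g](ρ[g/d](ρ[c/e](ρ[v/u]((S ⋈[e=d] R))))) → 2
  (σ[v='q'](σ[v='t'](U)) ∪ π[v,c,g](ρ[g/d](ρ[c/e](ρ[v/u]((S ⋈[e=d] R)))))) → 2
  γ[c; MAX(g)→f]((σ[v='q'](σ[v='t'](U)) ∪ π[v,c,g](ρ[g/d](ρ[c/e](ρ[v/u]((S ⋈[e=d] R))))))) → 1

E1 result:
c | f
7 | 14
E2 result:
c | f
7 | 7
Witness: (7, 7) appears 0× in E1 but 1× in E2.

no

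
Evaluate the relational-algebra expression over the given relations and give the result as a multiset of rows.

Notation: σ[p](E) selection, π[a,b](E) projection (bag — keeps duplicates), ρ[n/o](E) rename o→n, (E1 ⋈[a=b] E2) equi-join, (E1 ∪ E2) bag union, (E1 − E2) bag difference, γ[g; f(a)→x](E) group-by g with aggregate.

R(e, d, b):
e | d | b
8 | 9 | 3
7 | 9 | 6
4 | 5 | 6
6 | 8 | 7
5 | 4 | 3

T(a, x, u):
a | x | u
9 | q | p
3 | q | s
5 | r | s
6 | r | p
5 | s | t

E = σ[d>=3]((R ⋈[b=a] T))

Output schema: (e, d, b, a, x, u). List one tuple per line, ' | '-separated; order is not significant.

Per-node cardinality:
  R → 5
  T → 5
  (R ⋈[b=a] T) → 4
  σ[d>=3]((R ⋈[b=a] T)) → 4

== RESULT ==
e | d | b | a | x | u
4 | 5 | 6 | 6 | r | p
5 | 4 | 3 | 3 | q | s
7 | 9 | 6 | 6 | r | p
8 | 9 | 3 | 3 | q | s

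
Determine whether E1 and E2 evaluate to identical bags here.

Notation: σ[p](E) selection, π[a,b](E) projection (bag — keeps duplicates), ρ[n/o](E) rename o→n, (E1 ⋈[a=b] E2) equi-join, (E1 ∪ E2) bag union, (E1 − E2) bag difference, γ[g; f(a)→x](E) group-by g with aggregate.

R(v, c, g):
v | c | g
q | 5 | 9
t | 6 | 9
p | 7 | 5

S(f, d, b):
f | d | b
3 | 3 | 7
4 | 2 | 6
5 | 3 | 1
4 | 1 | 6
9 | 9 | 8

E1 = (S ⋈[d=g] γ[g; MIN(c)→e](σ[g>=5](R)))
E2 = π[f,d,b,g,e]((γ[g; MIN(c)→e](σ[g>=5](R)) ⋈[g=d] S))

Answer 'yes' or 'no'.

E1 subexpression sizes:
  S → 5
  R → 3
  σ[g>=5](R) → 3
  γ[g; MIN(c)→e](σ[g>=5](R)) → 2
  (S ⋈[d=g] γ[g; MIN(c)→e](σ[g>=5](R))) → 1
E2 subexpression sizes:
  R → 3
  σ[g>=5](R) → 3
  γ[g; MIN(c)→e](σ[g>=5](R)) → 2
  S → 5
  (γ[g; MIN(c)→e](σ[g>=5](R)) ⋈[g=d] S) → 1
  π[f,d,b,g,e]((γ[g; MIN(c)→e](σ[g>=5](R)) ⋈[g=d] S)) → 1

E1 and E2 produce the same multiset:
f | d | b | g | e
9 | 9 | 8 | 9 | 5

yes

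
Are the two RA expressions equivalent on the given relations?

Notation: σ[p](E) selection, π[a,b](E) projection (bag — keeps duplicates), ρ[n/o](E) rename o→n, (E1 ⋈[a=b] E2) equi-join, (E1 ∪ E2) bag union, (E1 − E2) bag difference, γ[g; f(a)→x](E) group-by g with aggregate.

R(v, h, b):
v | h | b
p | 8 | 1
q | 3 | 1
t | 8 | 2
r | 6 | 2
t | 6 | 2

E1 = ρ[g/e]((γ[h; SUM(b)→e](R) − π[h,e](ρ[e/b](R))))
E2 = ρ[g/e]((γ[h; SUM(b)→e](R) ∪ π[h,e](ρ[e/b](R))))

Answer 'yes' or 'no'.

E1 row counts bottom-up:
  R → 5
  γ[h; SUM(b)→e](R) → 3
  R → 5
  ρ[e/b](R) → 5
  π[h,e](ρ[e/b](R)) → 5
  (γ[h; SUM(b)→e](R) − π[h,e](ρ[e/b](R))) → 2
  ρ[g/e]((γ[h; SUM(b)→e](R) − π[h,e](ρ[e/b](R)))) → 2
E2 row counts bottom-up:
  R → 5
  γ[h; SUM(b)→e](R) → 3
  R → 5
  ρ[e/b](R) → 5
  π[h,e](ρ[e/b](R)) → 5
  (γ[h; SUM(b)→e](R) ∪ π[h,e](ρ[e/b](R))) → 8
  ρ[g/e]((γ[h; SUM(b)→e](R) ∪ π[h,e](ρ[e/b](R)))) → 8

E1 result:
h | g
6 | 4
8 | 3
E2 result:
h | g
3 | 1
3 | 1
6 | 2
6 | 2
6 | 4
8 | 1
8 | 2
8 | 3
Witness: (6, 2) appears 0× in E1 but 2× in E2.

no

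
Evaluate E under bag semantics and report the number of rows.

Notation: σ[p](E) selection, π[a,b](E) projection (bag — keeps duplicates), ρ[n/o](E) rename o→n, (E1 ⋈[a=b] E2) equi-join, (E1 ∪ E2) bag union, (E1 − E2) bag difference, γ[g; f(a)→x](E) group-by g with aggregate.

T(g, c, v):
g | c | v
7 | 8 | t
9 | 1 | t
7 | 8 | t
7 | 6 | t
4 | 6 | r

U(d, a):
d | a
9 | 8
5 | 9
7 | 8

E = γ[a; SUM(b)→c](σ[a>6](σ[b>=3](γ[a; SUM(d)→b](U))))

Per-node cardinality:
  U → 3
  γ[a; SUM(d)→b](U) → 2
  σ[b>=3](γ[a; SUM(d)→b](U)) → 2
  σ[a>6](σ[b>=3](γ[a; SUM(d)→b](U))) → 2
  γ[a; SUM(b)→c](σ[a>6](σ[b>=3](γ[a; SUM(d)→b](U)))) → 2

|E| = 2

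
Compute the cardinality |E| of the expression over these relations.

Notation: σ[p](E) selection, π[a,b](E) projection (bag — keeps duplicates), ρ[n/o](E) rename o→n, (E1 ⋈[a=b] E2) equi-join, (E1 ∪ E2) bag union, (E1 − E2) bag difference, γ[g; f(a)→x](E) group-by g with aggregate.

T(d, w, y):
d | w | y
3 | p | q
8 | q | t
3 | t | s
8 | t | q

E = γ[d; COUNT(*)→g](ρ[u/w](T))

Subexpression sizes:
  T → 4
  ρ[u/w](T) → 4
  γ[d; COUNT(*)→g](ρ[u/w](T)) → 2

|E| = 2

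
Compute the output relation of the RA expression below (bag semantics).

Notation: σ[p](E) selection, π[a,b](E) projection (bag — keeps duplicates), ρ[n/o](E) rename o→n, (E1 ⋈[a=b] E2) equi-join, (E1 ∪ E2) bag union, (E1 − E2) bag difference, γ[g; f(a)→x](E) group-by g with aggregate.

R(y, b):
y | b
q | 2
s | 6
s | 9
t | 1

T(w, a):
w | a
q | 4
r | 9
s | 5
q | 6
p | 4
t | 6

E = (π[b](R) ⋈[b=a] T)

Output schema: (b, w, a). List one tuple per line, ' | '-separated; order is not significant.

Stepwise |·|:
  R → 4
  π[b](R) → 4
  T → 6
  (π[b](R) ⋈[b=a] T) → 3

== RESULT ==
b | w | a
6 | q | 6
6 | t | 6
9 | r | 9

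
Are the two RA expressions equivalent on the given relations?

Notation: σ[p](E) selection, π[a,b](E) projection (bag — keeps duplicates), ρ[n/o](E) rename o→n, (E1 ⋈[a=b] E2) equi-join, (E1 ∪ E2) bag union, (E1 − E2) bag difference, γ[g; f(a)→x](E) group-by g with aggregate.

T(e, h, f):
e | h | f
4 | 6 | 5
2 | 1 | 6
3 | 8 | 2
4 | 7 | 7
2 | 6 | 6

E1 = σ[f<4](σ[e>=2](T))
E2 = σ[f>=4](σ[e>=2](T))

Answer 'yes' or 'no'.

E1 row counts bottom-up:
  T → 5
  σ[e>=2](T) → 5
  σ[f<4](σ[e>=2](T)) → 1
E2 row counts bottom-up:
  T → 5
  σ[e>=2](T) → 5
  σ[f>=4](σ[e>=2](T)) → 4

E1 result:
e | h | f
3 | 8 | 2
E2 result:
e | h | f
2 | 1 | 6
2 | 6 | 6
4 | 6 | 5
4 | 7 | 7
Witness: (2, 6, 6) appears 0× in E1 but 1× in E2.

no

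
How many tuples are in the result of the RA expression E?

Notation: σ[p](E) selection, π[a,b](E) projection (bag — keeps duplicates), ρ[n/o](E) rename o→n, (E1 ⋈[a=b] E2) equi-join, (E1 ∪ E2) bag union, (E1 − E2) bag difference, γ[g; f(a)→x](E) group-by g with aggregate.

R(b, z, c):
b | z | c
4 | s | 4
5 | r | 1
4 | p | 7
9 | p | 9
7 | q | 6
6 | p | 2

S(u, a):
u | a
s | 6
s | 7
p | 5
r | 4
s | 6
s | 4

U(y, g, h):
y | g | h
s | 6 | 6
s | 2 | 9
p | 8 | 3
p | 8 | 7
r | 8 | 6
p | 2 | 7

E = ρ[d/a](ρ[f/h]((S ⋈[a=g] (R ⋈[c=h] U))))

Row counts bottom-up:
  S → 6
  R → 6
  U → 6
  (R ⋈[c=h] U) → 5
  (S ⋈[a=g] (R ⋈[c=h] U)) → 2
  ρ[f/h]((S ⋈[a=g] (R ⋈[c=h] U))) → 2
  ρ[d/a](ρ[f/h]((S ⋈[a=g] (R ⋈[c=h] U)))) → 2

|E| = 2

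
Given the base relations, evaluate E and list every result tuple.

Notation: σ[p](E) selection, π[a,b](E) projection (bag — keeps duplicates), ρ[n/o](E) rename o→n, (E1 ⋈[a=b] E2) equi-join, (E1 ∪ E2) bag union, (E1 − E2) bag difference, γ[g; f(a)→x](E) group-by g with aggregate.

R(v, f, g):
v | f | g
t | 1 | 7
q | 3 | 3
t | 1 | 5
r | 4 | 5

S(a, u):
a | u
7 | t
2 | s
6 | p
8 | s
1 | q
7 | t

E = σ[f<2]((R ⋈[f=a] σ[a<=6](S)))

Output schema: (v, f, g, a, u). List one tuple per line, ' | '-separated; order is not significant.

Subexpression sizes:
  R → 4
  S → 6
  σ[a<=6](S) → 3
  (R ⋈[f=a] σ[a<=6](S)) → 2
  σ[f<2]((R ⋈[f=a] σ[a<=6](S))) → 2

== RESULT ==
v | f | g | a | u
t | 1 | 5 | 1 | q
t | 1 | 7 | 1 | q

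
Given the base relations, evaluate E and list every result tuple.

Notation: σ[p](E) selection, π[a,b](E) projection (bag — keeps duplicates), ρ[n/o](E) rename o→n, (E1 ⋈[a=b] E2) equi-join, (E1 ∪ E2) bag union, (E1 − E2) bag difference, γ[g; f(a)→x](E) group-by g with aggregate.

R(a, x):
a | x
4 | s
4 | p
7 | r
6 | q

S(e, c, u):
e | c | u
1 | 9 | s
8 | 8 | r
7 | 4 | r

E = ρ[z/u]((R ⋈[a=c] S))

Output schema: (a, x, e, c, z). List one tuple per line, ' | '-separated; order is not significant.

Row counts bottom-up:
  R → 4
  S → 3
  (R ⋈[a=c] S) → 2
  ρ[z/u]((R ⋈[a=c] S)) → 2

== RESULT ==
a | x | e | c | z
4 | p | 7 | 4 | r
4 | s | 7 | 4 | r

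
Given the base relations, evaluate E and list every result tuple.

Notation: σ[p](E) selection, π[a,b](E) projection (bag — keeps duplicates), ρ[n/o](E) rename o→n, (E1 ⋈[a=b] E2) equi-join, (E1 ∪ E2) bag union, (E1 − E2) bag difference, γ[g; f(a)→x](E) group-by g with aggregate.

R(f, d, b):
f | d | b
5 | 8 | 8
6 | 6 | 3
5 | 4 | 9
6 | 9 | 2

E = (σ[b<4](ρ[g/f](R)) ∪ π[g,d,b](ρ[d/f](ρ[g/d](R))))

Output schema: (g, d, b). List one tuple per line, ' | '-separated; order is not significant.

Subexpression sizes:
  R → 4
  ρ[g/f](R) → 4
  σ[b<4](ρ[g/f](R)) → 2
  R → 4
  ρ[g/d](R) → 4
  ρ[d/f](ρ[g/d](R)) → 4
  π[g,d,b](ρ[d/f](ρ[g/d](R))) → 4
  (σ[b<4](ρ[g/f](R)) ∪ π[g,d,b](ρ[d/f](ρ[g/d](R)))) → 6

== RESULT ==
g | d | b
4 | 5 | 9
6 | 6 | 3
6 | 6 | 3
6 | 9 | 2
8 | 5 | 8
9 | 6 | 2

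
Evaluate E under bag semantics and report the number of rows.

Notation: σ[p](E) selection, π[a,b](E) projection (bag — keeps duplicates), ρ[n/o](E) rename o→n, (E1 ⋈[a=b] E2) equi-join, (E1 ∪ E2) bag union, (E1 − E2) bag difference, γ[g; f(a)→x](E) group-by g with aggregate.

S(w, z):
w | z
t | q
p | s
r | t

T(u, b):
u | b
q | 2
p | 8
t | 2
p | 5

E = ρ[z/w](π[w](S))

Subexpression sizes:
  S → 3
  π[w](S) → 3
  ρ[z/w](π[w](S)) → 3

|E| = 3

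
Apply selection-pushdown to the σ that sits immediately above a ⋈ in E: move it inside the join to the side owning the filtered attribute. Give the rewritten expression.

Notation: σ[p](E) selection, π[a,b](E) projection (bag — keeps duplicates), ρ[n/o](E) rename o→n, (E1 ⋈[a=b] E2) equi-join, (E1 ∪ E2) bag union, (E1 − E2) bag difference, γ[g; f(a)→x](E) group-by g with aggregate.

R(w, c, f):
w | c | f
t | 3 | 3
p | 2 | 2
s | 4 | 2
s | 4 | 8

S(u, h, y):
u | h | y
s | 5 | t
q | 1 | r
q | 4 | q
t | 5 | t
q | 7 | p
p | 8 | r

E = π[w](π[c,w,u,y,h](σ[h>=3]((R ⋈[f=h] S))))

σ filters on h, owned by the right side.
E' = π[w](π[c,w,u,y,h]((R ⋈[f=h] σ[h>=3](S))))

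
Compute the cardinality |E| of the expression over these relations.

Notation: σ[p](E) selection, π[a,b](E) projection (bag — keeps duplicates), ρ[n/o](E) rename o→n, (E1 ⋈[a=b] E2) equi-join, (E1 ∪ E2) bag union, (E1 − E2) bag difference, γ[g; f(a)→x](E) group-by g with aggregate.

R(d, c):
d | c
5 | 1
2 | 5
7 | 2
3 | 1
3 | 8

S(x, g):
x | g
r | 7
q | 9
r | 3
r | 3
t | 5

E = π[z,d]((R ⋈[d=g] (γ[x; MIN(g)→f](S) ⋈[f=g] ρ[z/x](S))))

Stepwise |·|:
  R → 5
  S → 5
  γ[x; MIN(g)→f](S) → 3
  S → 5
  ρ[z/x](S) → 5
  (γ[x; MIN(g)→f](S) ⋈[f=g] ρ[z/x](S)) → 4
  (R ⋈[d=g] (γ[x; MIN(g)→f](S) ⋈[f=g] ρ[z/x](S))) → 5
  π[z,d]((R ⋈[d=g] (γ[x; MIN(g)→f](S) ⋈[f=g] ρ[z/x](S)))) → 5

|E| = 5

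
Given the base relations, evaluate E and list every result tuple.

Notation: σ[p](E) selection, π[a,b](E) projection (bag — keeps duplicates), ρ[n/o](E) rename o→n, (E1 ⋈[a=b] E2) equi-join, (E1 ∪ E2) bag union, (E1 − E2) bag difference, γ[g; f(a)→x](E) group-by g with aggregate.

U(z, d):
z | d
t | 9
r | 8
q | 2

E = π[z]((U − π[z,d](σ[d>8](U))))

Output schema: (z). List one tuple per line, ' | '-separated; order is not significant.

Row counts bottom-up:
  U → 3
  U → 3
  σ[d>8](U) → 1
  π[z,d](σ[d>8](U)) → 1
  (U − π[z,d](σ[d>8](U))) → 2
  π[z]((U − π[z,d](σ[d>8](U)))) → 2

== RESULT ==
z
q
r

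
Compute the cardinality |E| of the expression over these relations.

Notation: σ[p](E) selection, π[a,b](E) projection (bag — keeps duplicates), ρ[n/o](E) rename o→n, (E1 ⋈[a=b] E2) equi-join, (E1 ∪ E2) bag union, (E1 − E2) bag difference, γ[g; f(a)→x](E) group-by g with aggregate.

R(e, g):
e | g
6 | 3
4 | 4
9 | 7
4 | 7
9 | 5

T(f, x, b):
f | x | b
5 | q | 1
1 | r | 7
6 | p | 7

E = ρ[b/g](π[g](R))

Per-node cardinality:
  R → 5
  π[g](R) → 5
  ρ[b/g](π[g](R)) → 5

|E| = 5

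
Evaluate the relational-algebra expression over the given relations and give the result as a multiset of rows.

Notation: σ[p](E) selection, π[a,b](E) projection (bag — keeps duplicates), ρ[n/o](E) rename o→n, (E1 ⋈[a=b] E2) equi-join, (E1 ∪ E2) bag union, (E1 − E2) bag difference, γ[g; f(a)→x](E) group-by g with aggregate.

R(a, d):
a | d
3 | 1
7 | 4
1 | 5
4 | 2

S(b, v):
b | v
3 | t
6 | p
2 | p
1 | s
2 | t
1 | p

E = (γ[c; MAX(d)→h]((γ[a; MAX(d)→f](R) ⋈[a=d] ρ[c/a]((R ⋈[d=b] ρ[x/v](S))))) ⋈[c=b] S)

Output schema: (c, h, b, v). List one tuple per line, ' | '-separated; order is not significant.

Row counts bottom-up:
  R → 4
  γ[a; MAX(d)→f](R) → 4
  R → 4
  S → 6
  ρ[x/v](S) → 6
  (R ⋈[d=b] ρ[x/v](S)) → 4
  ρ[c/a]((R ⋈[d=b] ρ[x/v](S))) → 4
  (γ[a; MAX(d)→f](R) ⋈[a=d] ρ[c/a]((R ⋈[d=b] ρ[x/v](S)))) → 2
  γ[c; MAX(d)→h]((γ[a; MAX(d)→f](R) ⋈[a=d] ρ[c/a]((R ⋈[d=b] ρ[x/v](S))))) → 1
  S → 6
  (γ[c; MAX(d)→h]((γ[a; MAX(d)→f](R) ⋈[a=d] ρ[c/a]((R ⋈[d=b] ρ[x/v](S))))) ⋈[c=b] S) → 1

== RESULT ==
c | h | b | v
3 | 1 | 3 | t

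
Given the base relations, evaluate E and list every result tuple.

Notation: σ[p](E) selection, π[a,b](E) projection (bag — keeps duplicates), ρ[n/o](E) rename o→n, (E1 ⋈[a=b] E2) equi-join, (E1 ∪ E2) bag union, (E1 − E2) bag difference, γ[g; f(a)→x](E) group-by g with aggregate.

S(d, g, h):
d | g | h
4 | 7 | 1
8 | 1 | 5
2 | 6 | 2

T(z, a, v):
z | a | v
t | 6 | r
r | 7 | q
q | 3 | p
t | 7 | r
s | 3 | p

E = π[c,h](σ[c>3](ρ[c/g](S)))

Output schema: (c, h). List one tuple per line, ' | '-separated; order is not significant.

Per-node cardinality:
  S → 3
  ρ[c/g](S) → 3
  σ[c>3](ρ[c/g](S)) → 2
  π[c,h](σ[c>3](ρ[c/g](S))) → 2

== RESULT ==
c | h
6 | 2
7 | 1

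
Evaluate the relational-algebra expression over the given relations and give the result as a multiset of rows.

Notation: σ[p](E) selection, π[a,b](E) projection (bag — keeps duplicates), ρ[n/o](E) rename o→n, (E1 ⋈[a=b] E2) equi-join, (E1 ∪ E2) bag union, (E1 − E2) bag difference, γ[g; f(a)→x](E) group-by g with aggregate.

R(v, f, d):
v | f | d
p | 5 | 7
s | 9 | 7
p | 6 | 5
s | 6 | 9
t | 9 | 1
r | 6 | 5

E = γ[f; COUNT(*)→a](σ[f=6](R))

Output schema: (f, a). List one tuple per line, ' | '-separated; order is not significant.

Row counts bottom-up:
  R → 6
  σ[f=6](R) → 3
  γ[f; COUNT(*)→a](σ[f=6](R)) → 1

== RESULT ==
f | a
6 | 3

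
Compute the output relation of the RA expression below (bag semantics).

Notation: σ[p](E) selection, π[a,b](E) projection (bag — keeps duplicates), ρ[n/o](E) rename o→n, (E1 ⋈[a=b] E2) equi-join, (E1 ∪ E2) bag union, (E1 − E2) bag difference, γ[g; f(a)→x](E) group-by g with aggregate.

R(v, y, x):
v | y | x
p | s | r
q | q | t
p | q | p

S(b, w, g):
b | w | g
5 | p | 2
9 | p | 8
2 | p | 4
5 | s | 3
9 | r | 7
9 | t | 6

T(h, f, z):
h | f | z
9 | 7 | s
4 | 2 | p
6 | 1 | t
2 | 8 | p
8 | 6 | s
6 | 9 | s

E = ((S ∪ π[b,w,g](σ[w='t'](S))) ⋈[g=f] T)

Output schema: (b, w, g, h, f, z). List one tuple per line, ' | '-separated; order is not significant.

Row counts bottom-up:
  S → 6
  S → 6
  σ[w='t'](S) → 1
  π[b,w,g](σ[w='t'](S)) → 1
  (S ∪ π[b,w,g](σ[w='t'](S))) → 7
  T → 6
  ((S ∪ π[b,w,g](σ[w='t'](S))) ⋈[g=f] T) → 5

== RESULT ==
b | w | g | h | f | z
5 | p | 2 | 4 | 2 | p
9 | p | 8 | 2 | 8 | p
9 | r | 7 | 9 | 7 | s
9 | t | 6 | 8 | 6 | s
9 | t | 6 | 8 | 6 | s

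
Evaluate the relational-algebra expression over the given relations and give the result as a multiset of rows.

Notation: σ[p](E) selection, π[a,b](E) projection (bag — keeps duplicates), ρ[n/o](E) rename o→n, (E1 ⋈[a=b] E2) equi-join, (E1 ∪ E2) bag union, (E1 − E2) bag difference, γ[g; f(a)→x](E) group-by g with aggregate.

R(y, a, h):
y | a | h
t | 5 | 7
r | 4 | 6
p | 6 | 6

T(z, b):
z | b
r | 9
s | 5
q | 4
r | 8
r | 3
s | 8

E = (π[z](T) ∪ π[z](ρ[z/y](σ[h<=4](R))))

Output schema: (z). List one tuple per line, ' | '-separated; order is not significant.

Subexpression sizes:
  T → 6
  π[z](T) → 6
  R → 3
  σ[h<=4](R) → 0
  ρ[z/y](σ[h<=4](R)) → 0
  π[z](ρ[z/y](σ[h<=4](R))) → 0
  (π[z](T) ∪ π[z](ρ[z/y](σ[h<=4](R)))) → 6

== RESULT ==
z
q
r
r
r
s
s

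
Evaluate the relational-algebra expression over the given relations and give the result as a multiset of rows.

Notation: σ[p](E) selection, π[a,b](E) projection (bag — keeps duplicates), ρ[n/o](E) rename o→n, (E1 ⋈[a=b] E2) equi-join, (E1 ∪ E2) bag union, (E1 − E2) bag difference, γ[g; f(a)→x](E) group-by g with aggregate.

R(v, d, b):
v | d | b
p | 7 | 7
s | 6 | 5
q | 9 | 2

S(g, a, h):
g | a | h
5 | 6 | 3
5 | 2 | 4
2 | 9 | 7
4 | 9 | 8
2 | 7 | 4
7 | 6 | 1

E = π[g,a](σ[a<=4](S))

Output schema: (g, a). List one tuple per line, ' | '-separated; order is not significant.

Stepwise |·|:
  S → 6
  σ[a<=4](S) → 1
  π[g,a](σ[a<=4](S)) → 1

== RESULT ==
g | a
5 | 2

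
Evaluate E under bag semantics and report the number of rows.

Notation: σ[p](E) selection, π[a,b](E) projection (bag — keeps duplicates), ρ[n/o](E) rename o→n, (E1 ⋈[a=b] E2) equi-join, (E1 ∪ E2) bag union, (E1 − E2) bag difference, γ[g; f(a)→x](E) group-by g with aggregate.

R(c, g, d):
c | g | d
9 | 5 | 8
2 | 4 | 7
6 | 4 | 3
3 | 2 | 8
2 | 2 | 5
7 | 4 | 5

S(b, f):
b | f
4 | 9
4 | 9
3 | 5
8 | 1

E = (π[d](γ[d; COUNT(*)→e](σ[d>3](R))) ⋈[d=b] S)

Row counts bottom-up:
  R → 6
  σ[d>3](R) → 5
  γ[d; COUNT(*)→e](σ[d>3](R)) → 3
  π[d](γ[d; COUNT(*)→e](σ[d>3](R))) → 3
  S → 4
  (π[d](γ[d; COUNT(*)→e](σ[d>3](R))) ⋈[d=b] S) → 1

|E| = 1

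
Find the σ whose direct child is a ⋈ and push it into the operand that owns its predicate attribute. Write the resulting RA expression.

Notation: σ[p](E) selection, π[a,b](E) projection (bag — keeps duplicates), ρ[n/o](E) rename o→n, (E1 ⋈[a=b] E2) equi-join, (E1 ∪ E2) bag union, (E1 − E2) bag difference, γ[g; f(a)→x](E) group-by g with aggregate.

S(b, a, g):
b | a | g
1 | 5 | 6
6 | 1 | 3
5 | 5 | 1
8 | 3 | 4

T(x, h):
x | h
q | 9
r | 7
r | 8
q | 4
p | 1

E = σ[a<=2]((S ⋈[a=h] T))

σ filters on a, owned by the left side.
E' = (σ[a<=2](S) ⋈[a=h] T)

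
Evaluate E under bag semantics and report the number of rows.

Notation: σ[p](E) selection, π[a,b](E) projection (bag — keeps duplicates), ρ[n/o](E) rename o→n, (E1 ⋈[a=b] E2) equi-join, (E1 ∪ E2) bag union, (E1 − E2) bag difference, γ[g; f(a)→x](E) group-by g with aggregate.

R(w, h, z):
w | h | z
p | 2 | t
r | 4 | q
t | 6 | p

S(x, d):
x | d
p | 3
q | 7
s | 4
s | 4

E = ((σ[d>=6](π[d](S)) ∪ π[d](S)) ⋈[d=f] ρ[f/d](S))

Row counts bottom-up:
  S → 4
  π[d](S) → 4
  σ[d>=6](π[d](S)) → 1
  S → 4
  π[d](S) → 4
  (σ[d>=6](π[d](S)) ∪ π[d](S)) → 5
  S → 4
  ρ[f/d](S) → 4
  ((σ[d>=6](π[d](S)) ∪ π[d](S)) ⋈[d=f] ρ[f/d](S)) → 7

|E| = 7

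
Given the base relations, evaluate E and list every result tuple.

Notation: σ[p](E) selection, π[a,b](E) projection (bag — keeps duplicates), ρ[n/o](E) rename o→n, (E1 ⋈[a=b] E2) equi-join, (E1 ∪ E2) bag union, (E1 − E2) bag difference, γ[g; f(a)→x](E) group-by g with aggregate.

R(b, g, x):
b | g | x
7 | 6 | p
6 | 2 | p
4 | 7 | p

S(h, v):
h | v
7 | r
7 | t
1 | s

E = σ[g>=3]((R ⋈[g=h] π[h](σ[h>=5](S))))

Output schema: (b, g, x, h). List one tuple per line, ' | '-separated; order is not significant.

Per-node cardinality:
  R → 3
  S → 3
  σ[h>=5](S) → 2
  π[h](σ[h>=5](S)) → 2
  (R ⋈[g=h] π[h](σ[h>=5](S))) → 2
  σ[g>=3]((R ⋈[g=h] π[h](σ[h>=5](S)))) → 2

== RESULT ==
b | g | x | h
4 | 7 | p | 7
4 | 7 | p | 7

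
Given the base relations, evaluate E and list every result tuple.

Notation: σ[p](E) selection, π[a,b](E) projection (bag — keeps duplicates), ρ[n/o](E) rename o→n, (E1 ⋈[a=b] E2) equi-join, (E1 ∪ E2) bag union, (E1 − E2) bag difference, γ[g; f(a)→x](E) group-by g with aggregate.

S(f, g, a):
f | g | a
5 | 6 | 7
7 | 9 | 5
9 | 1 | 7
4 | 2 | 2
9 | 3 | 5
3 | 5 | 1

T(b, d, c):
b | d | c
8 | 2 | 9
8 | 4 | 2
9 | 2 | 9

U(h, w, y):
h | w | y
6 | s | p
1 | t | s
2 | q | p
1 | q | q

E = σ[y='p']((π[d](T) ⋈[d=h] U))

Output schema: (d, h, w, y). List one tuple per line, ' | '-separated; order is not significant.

Row counts bottom-up:
  T → 3
  π[d](T) → 3
  U → 4
  (π[d](T) ⋈[d=h] U) → 2
  σ[y='p']((π[d](T) ⋈[d=h] U)) → 2

== RESULT ==
d | h | w | y
2 | 2 | q | p
2 | 2 | q | p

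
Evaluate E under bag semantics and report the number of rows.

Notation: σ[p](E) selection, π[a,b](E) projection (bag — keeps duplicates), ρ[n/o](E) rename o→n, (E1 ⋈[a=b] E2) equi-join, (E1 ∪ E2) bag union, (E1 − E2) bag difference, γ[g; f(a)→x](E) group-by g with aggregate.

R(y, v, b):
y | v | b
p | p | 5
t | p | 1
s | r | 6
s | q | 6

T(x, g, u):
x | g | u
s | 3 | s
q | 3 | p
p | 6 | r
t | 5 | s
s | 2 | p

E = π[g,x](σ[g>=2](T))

Subexpression sizes:
  T → 5
  σ[g>=2](T) → 5
  π[g,x](σ[g>=2](T)) → 5

|E| = 5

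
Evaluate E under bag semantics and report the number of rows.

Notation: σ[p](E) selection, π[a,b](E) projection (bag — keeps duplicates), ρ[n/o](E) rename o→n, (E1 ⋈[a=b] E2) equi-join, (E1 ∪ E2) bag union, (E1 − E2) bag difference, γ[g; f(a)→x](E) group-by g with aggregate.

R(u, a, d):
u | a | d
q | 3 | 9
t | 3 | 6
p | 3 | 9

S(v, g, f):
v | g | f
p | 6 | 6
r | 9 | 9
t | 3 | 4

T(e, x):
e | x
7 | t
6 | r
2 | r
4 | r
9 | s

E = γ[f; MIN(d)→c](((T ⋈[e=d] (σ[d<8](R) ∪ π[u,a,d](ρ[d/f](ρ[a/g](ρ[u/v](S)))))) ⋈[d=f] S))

Per-node cardinality:
  T → 5
  R → 3
  σ[d<8](R) → 1
  S → 3
  ρ[u/v](S) → 3
  ρ[a/g](ρ[u/v](S)) → 3
  ρ[d/f](ρ[a/g](ρ[u/v](S))) → 3
  π[u,a,d](ρ[d/f](ρ[a/g](ρ[u/v](S)))) → 3
  (σ[d<8](R) ∪ π[u,a,d](ρ[d/f](ρ[a/g](ρ[u/v](S))))) → 4
  (T ⋈[e=d] (σ[d<8](R) ∪ π[u,a,d](ρ[d/f](ρ[a/g](ρ[u/v](S)))))) → 4
  S → 3
  ((T ⋈[e=d] (σ[d<8](R) ∪ π[u,a,d](ρ[d/f](ρ[a/g](ρ[u/v](S)))))) ⋈[d=f] S) → 4
  γ[f; MIN(d)→c](((T ⋈[e=d] (σ[d<8](R) ∪ π[u,a,d](ρ[d/f](ρ[a/g](ρ[u/v](S)))))) ⋈[d=f] S)) → 3

|E| = 3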